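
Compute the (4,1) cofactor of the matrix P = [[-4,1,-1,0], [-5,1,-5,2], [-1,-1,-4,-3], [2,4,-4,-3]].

-22

Delete row 4 and column 1; the remaining 3×3 submatrix is [1 -1 0; 1 -5 2; -1 -4 -3].
Its determinant is 22.
The cofactor carries sign (−1)^(4+1) = −1, so C_{4,1} = −(22) = -22.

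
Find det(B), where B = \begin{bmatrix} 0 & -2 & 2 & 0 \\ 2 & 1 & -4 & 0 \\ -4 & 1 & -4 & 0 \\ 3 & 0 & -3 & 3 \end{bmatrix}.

Expand along column 4 (it has 3 zeros):
  + (3) · M_44   where M_44 = det([0 -2 2; 2 1 -4; -4 1 -4]) = -36
det = (+1)·(3)·(-36) = -108

-108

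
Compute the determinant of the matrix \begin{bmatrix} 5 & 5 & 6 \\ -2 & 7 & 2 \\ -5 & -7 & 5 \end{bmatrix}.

539

Expand along column 1:
  + 5 · |7 2; -7 5| = 5·(35 − (-14)) = 245
  − (-2) · |5 6; -7 5| = −(-2)·(25 − (-42)) = 134
  + (-5) · |5 6; 7 2| = (-5)·(10 − 42) = 160
Sum: (245) + (134) + (160) = 539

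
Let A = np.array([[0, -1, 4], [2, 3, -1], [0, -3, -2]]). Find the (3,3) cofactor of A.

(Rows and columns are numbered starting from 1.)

2

Delete row 3 and column 3; the remaining 2×2 submatrix is [0 -1; 2 3].
Its determinant is 0·3 − (-1)·2 = 2.
The cofactor carries sign (−1)^(3+3) = +1, so C_{3,3} = +(2) = 2.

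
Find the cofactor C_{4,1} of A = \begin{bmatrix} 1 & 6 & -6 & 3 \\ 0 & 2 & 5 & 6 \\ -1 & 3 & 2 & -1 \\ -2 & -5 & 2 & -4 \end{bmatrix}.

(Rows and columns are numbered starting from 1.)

Delete row 4 and column 1; the remaining 3×3 submatrix is [6 -6 3; 2 5 6; 3 2 -1].
Its determinant is -255.
The cofactor carries sign (−1)^(4+1) = −1, so C_{4,1} = −(-255) = 255.

The cofactor is 255.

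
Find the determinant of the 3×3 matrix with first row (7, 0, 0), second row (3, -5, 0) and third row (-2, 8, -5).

The matrix is lower triangular, so the determinant is the product of the diagonal entries:
det = (7) · (-5) · (-5) = 175

175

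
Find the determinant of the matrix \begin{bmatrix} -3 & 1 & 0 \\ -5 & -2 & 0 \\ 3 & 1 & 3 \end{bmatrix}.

The determinant is 33.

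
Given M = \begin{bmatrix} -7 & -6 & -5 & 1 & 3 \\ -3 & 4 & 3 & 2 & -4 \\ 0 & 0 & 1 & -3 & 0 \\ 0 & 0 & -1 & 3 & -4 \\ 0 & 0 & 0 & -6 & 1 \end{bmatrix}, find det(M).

1104

M is block upper-triangular with a 2×2 block and a 3×3 block on the diagonal, so its determinant equals the product of the determinants of the diagonal blocks.
det of the 2×2 block = -46
det of the 3×3 block = -24
det = (-46)·(-24) = 1104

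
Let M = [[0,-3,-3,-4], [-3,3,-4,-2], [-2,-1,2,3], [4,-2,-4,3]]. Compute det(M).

-689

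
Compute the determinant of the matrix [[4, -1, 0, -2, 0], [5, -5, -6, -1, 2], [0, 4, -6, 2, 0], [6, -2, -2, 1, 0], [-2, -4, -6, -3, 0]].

Expand along column 5 (it has 4 zeros):
  − (2) · M_25   where M_25 = det([4 -1 0 -2; 0 4 -6 2; 6 -2 -2 1; -2 -4 -6 -3]) = 944
det = (-1)·(2)·(944) = -1888

-1888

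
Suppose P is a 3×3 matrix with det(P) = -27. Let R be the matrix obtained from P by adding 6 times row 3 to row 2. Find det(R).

Adding a multiple of one row to another leaves the determinant unchanged.
det(R) = (1)·(-27) = -27

|R| = -27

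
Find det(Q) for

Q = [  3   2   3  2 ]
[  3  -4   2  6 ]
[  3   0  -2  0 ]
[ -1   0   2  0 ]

-80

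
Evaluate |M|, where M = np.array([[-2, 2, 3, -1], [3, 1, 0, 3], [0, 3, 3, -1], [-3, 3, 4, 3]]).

Expand along row 2 (it has 1 zero):
  − (3) · M_21   where M_21 = det([2 3 -1; 3 3 -1; 3 4 3]) = -13
  + (1) · M_22   where M_22 = det([-2 3 -1; 0 3 -1; -3 4 3]) = -26
  + (3) · M_24   where M_24 = det([-2 2 3; 0 3 3; -3 3 4]) = 3
det = (-1)·(3)·(-13) + (+1)·(1)·(-26) + (+1)·(3)·(3) = 22

22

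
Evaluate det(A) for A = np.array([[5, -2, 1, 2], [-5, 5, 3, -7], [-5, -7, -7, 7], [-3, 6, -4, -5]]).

Expand along row 1:
  + (5) · M_11   where M_11 = det([5 3 -7; -7 -7 7; 6 -4 -5]) = -154
  − (-2) · M_12   where M_12 = det([-5 3 -7; -5 -7 7; -3 -4 -5]) = -446
  + (1) · M_13   where M_13 = det([-5 5 -7; -5 -7 7; -3 6 -5]) = 162
  − (2) · M_14   where M_14 = det([-5 5 3; -5 -7 -7; -3 6 -4]) = -498
det = (+1)·(5)·(-154) + (-1)·(-2)·(-446) + (+1)·(1)·(162) + (-1)·(2)·(-498) = -504

det(A) = -504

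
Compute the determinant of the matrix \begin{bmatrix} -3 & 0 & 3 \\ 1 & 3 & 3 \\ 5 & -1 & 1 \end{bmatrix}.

The determinant is -66.

Expand along row 1:
  + (-3) · |3 3; -1 1| = (-3)·(3 − (-3)) = -18
  + 3 · |1 3; 5 -1| = 3·(-1 − 15) = -48
Sum: (-18) + (-48) = -66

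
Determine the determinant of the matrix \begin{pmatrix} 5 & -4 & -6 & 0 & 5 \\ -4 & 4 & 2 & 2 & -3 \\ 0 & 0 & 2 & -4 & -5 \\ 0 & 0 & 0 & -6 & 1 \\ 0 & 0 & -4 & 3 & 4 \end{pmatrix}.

The matrix is block upper-triangular with a 2×2 block and a 3×3 block on the diagonal, so its determinant equals the product of the determinants of the diagonal blocks.
det of the 2×2 block = 4
det of the 3×3 block = 82
det = (4)·(82) = 328

328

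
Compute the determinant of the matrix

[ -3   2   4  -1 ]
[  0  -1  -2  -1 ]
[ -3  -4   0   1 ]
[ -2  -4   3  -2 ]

Expand along row 2 (it has 1 zero):
  + (-1) · M_22   where M_22 = det([-3 4 -1; -3 0 1; -2 3 -2]) = -14
  − (-2) · M_23   where M_23 = det([-3 2 -1; -3 -4 1; -2 -4 -2]) = -56
  + (-1) · M_24   where M_24 = det([-3 2 4; -3 -4 0; -2 -4 3]) = 70
det = (+1)·(-1)·(-14) + (-1)·(-2)·(-56) + (+1)·(-1)·(70) = -168

-168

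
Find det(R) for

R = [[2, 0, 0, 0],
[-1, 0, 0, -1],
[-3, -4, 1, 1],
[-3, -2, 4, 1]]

det(R) = 28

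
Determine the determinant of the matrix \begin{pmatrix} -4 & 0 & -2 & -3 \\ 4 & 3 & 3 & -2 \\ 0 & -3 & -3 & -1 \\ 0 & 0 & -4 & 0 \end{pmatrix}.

Expand along row 4 (it has 3 zeros):
  − (-4) · M_43   where M_43 = det([-4 0 -3; 4 3 -2; 0 -3 -1]) = 72
det = (-1)·(-4)·(72) = 288

288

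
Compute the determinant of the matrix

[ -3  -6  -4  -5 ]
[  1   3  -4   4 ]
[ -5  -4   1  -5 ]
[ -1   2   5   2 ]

-211

Expand along row 1:
  + (-3) · M_11   where M_11 = det([3 -4 4; -4 1 -5; 2 5 2]) = 1
  − (-6) · M_12   where M_12 = det([1 -4 4; -5 1 -5; -1 5 2]) = -129
  + (-4) · M_13   where M_13 = det([1 3 4; -5 -4 -5; -1 2 2]) = -9
  − (-5) · M_14   where M_14 = det([1 3 -4; -5 -4 1; -1 2 5]) = 106
det = (+1)·(-3)·(1) + (-1)·(-6)·(-129) + (+1)·(-4)·(-9) + (-1)·(-5)·(106) = -211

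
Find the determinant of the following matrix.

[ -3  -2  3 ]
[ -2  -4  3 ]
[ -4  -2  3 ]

-6

Expand along column 1:
  + (-3) · |-4 3; -2 3| = (-3)·(-12 − (-6)) = 18
  − (-2) · |-2 3; -2 3| = −(-2)·(-6 − (-6)) = 0
  + (-4) · |-2 3; -4 3| = (-4)·(-6 − (-12)) = -24
Sum: (18) + (0) + (-24) = -6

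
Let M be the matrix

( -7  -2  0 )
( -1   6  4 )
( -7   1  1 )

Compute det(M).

Expand along row 1:
  + (-7) · |6 4; 1 1| = (-7)·(6 − 4) = -14
  − (-2) · |-1 4; -7 1| = −(-2)·(-1 − (-28)) = 54
Sum: (-14) + (54) = 40

det(M) = 40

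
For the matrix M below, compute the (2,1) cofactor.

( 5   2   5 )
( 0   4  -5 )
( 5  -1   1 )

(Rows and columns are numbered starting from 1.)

The cofactor is -7.

Delete row 2 and column 1; the remaining 2×2 submatrix is [2 5; -1 1].
Its determinant is 2·1 − 5·(-1) = 7.
The cofactor carries sign (−1)^(2+1) = −1, so C_{2,1} = −(7) = -7.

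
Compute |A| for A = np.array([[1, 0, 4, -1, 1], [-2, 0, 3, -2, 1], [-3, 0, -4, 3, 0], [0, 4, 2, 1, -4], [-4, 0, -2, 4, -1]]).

-288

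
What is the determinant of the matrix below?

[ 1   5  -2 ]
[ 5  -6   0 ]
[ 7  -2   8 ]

Expand along column 3:
  + (-2) · |5 -6; 7 -2| = (-2)·(-10 − (-42)) = -64
  + 8 · |1 5; 5 -6| = 8·(-6 − 25) = -248
Sum: (-64) + (-248) = -312

-312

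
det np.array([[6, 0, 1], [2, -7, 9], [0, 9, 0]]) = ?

Expand along row 3:
  − 9 · |6 1; 2 9| = −9·(54 − 2) = -468

-468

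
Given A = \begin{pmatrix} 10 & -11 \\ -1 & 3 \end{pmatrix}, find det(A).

det(A) = 19

det(A) = 10·3 − (-11)·(-1) = 30 − 11 = 19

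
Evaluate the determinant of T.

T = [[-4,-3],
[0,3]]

det(T) = -12

det(T) = (-4)·3 − (-3)·0 = -12 − 0 = -12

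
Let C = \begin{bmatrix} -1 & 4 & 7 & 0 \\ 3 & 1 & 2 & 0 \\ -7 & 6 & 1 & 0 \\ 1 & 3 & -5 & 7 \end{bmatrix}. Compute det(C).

Expand along column 4 (it has 3 zeros):
  + (7) · M_44   where M_44 = det([-1 4 7; 3 1 2; -7 6 1]) = 118
det = (+1)·(7)·(118) = 826

|C| = 826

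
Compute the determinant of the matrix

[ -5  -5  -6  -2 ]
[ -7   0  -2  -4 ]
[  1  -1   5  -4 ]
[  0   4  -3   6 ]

-212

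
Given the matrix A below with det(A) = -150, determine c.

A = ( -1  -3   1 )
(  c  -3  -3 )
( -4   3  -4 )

Expanding along the row containing c, det(A) is linear in c: det(A) = (-9)·c + (-69).
Set (-9)·c + (-69) = -150  ⇒  (-9)·c = -81  ⇒  c = 9.

c = 9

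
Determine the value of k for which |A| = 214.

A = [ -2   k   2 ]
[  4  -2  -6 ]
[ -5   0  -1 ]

Expanding along the row containing k, det(A) is linear in k: det(A) = (34)·k + (-24).
Set (34)·k + (-24) = 214  ⇒  (34)·k = 238  ⇒  k = 7.

7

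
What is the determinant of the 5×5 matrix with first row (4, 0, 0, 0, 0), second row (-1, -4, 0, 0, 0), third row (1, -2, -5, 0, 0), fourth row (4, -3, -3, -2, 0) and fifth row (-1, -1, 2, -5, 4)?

The determinant is -640.

The matrix is lower triangular, so the determinant is the product of the diagonal entries:
det = (4) · (-4) · (-5) · (-2) · (4) = -640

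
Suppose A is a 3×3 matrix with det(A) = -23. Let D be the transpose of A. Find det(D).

|D| = -23

det(Aᵀ) = det(A).
det(D) = (1)·(-23) = -23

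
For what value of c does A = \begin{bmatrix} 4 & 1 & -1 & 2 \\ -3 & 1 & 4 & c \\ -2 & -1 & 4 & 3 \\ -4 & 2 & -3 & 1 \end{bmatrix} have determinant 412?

Expanding along the row containing c, det(A) is linear in c: det(A) = (-34)·c + (310).
Set (-34)·c + (310) = 412  ⇒  (-34)·c = 102  ⇒  c = -3.

c = -3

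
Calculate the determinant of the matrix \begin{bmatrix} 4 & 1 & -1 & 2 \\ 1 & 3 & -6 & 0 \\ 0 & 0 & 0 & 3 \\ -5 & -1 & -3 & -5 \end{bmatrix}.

123

Expand along row 3 (it has 3 zeros):
  − (3) · M_34   where M_34 = det([4 1 -1; 1 3 -6; -5 -1 -3]) = -41
det = (-1)·(3)·(-41) = 123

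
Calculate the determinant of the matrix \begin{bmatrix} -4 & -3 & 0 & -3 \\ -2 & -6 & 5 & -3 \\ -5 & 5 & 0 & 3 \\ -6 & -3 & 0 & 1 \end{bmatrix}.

Expand along column 3 (it has 3 zeros):
  − (5) · M_23   where M_23 = det([-4 -3 -3; -5 5 3; -6 -3 1]) = -152
det = (-1)·(5)·(-152) = 760

760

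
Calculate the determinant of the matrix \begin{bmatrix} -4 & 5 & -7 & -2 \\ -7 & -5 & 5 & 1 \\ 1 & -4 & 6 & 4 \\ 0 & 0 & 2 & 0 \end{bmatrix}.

-286

Expand along row 4 (it has 3 zeros):
  − (2) · M_43   where M_43 = det([-4 5 -2; -7 -5 1; 1 -4 4]) = 143
det = (-1)·(2)·(143) = -286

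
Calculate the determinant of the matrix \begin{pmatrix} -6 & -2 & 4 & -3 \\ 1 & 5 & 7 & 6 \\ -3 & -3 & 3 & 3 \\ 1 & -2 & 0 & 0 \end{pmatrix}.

The determinant is 594.

Expand along row 4 (it has 2 zeros):
  − (1) · M_41   where M_41 = det([-2 4 -3; 5 7 6; -3 3 3]) = -246
  + (-2) · M_42   where M_42 = det([-6 4 -3; 1 7 6; -3 3 3]) = -174
det = (-1)·(1)·(-246) + (+1)·(-2)·(-174) = 594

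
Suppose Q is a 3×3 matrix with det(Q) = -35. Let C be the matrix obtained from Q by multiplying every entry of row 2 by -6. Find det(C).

Scaling one row by -6 multiplies the determinant by -6.
det(C) = (-6)·(-35) = 210

210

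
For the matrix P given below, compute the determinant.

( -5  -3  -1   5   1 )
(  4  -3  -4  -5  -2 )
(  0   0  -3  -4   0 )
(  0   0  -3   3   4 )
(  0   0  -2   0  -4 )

P is block upper-triangular with a 2×2 block and a 3×3 block on the diagonal, so its determinant equals the product of the determinants of the diagonal blocks.
det of the 2×2 block = 27
det of the 3×3 block = 116
det = (27)·(116) = 3132

|P| = 3132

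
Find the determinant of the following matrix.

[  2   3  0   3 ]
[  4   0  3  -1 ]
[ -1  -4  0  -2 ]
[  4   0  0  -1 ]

The determinant is -87.

Expand along column 3 (it has 3 zeros):
  − (3) · M_23   where M_23 = det([2 3 3; -1 -4 -2; 4 0 -1]) = 29
det = (-1)·(3)·(29) = -87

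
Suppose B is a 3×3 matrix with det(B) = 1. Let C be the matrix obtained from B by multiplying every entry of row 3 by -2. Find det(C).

Scaling one row by -2 multiplies the determinant by -2.
det(C) = (-2)·(1) = -2

The determinant is -2.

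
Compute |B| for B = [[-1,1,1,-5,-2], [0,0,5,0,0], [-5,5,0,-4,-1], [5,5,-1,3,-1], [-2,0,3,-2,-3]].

Expand along row 2 (it has 4 zeros):
  − (5) · M_23   where M_23 = det([-1 1 -5 -2; -5 5 -4 -1; 5 5 3 -1; -2 0 -2 -3]) = -576
det = (-1)·(5)·(-576) = 2880

det(B) = 2880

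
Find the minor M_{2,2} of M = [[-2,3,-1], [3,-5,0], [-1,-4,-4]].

7

Delete row 2 and column 2; the remaining 2×2 submatrix is [-2 -1; -1 -4].
Its determinant is (-2)·(-4) − (-1)·(-1) = 7.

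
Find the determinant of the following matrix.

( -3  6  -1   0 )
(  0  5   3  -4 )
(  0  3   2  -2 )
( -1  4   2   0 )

Expand along column 1 (it has 2 zeros):
  + (-3) · M_11   where M_11 = det([5 3 -4; 3 2 -2; 4 2 0]) = 4
  − (-1) · M_41   where M_41 = det([6 -1 0; 5 3 -4; 3 2 -2]) = 14
det = (+1)·(-3)·(4) + (-1)·(-1)·(14) = 2

The determinant is 2.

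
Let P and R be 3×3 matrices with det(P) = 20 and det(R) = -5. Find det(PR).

det(PR) = det(P)·det(R) = (20)·(-5) = -100

The determinant is -100.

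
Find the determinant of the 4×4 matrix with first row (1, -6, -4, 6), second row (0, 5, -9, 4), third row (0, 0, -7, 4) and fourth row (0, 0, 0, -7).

The determinant is 245.

The matrix is upper triangular, so the determinant is the product of the diagonal entries:
det = (1) · (5) · (-7) · (-7) = 245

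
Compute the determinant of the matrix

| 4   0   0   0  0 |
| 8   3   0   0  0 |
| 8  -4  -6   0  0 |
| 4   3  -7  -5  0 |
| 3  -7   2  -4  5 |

1800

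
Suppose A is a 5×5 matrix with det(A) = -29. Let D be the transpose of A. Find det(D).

det(Aᵀ) = det(A).
det(D) = (1)·(-29) = -29

-29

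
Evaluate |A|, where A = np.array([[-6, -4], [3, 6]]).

-24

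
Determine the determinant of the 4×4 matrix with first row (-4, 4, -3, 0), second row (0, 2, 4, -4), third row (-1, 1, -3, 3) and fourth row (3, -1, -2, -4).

-198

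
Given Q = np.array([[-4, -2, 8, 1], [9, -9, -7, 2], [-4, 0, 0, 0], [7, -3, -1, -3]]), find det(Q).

Expand along row 3 (it has 3 zeros):
  + (-4) · M_31   where M_31 = det([-2 8 1; -9 -7 2; -3 -1 -3]) = -322
det = (+1)·(-4)·(-322) = 1288

|Q| = 1288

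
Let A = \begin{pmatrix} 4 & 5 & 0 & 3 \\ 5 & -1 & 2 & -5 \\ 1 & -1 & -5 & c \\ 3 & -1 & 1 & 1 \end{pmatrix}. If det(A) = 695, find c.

Expanding along the column containing c, det(A) is linear in c: det(A) = (-9)·c + (713).
Set (-9)·c + (713) = 695  ⇒  (-9)·c = -18  ⇒  c = 2.

2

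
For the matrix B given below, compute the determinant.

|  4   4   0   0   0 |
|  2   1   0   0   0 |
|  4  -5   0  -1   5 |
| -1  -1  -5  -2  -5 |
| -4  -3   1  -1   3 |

The determinant is -100.

B is block lower-triangular with a 2×2 block and a 3×3 block on the diagonal, so its determinant equals the product of the determinants of the diagonal blocks.
det of the 2×2 block = -4
det of the 3×3 block = 25
det = (-4)·(25) = -100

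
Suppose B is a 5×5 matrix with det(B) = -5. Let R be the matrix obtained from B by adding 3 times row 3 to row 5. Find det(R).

det(R) = -5

Adding a multiple of one row to another leaves the determinant unchanged.
det(R) = (1)·(-5) = -5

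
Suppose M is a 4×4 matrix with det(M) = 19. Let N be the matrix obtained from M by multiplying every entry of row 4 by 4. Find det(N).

Scaling one row by 4 multiplies the determinant by 4.
det(N) = (4)·(19) = 76

76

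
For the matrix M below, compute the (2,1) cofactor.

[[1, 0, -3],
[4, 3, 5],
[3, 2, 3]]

-6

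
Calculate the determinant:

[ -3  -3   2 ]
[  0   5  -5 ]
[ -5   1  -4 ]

Expand along column 1:
  + (-3) · |5 -5; 1 -4| = (-3)·(-20 − (-5)) = 45
  + (-5) · |-3 2; 5 -5| = (-5)·(15 − 10) = -25
Sum: (45) + (-25) = 20

The determinant is 20.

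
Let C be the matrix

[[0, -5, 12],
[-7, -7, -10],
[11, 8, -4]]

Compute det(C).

Expand along column 1:
  − (-7) · |-5 12; 8 -4| = −(-7)·(20 − 96) = -532
  + 11 · |-5 12; -7 -10| = 11·(50 − (-84)) = 1474
Sum: (-532) + (1474) = 942

942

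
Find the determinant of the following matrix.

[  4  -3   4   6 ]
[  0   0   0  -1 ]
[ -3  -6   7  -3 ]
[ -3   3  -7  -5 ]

Expand along row 2 (it has 3 zeros):
  + (-1) · M_24   where M_24 = det([4 -3 4; -3 -6 7; -3 3 -7]) = 102
det = (+1)·(-1)·(102) = -102

The determinant is -102.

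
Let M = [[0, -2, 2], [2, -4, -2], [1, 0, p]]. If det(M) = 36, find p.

6

Expanding along the column containing p, det(M) is linear in p: det(M) = (4)·p + (12).
Set (4)·p + (12) = 36  ⇒  (4)·p = 24  ⇒  p = 6.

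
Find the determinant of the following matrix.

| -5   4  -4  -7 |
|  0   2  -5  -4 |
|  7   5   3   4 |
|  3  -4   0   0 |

783

Expand along row 4 (it has 2 zeros):
  − (3) · M_41   where M_41 = det([4 -4 -7; 2 -5 -4; 5 3 4]) = -137
  + (-4) · M_42   where M_42 = det([-5 -4 -7; 0 -5 -4; 7 3 4]) = -93
det = (-1)·(3)·(-137) + (+1)·(-4)·(-93) = 783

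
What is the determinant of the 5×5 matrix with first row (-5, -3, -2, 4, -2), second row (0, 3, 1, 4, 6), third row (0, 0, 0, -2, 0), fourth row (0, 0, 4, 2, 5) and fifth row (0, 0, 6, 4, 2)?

The matrix is block upper-triangular with a 2×2 block and a 3×3 block on the diagonal, so its determinant equals the product of the determinants of the diagonal blocks.
det of the 2×2 block = -15
det of the 3×3 block = -44
det = (-15)·(-44) = 660

660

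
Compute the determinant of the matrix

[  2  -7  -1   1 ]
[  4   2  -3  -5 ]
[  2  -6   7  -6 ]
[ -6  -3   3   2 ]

-1734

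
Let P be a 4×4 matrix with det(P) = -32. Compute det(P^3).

det(P^3) = (det P)^3 = (-32)^3 = -32768

The determinant is -32768.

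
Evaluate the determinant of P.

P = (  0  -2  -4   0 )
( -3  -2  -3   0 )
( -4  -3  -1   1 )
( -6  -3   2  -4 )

Expand along row 1 (it has 2 zeros):
  − (-2) · M_12   where M_12 = det([-3 -3 0; -4 -1 1; -6 2 -4]) = 60
  + (-4) · M_13   where M_13 = det([-3 -2 0; -4 -3 1; -6 -3 -4]) = -1
det = (-1)·(-2)·(60) + (+1)·(-4)·(-1) = 124

|P| = 124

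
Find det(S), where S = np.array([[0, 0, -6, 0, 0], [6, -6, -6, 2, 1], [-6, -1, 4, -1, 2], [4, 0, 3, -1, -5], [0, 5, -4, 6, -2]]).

6624

Expand along row 1 (it has 4 zeros):
  + (-6) · M_13   where M_13 = det([6 -6 2 1; -6 -1 -1 2; 4 0 -1 -5; 0 5 6 -2]) = -1104
det = (+1)·(-6)·(-1104) = 6624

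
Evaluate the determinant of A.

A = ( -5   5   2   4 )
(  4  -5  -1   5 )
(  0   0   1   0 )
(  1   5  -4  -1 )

245

Expand along row 3 (it has 3 zeros):
  + (1) · M_33   where M_33 = det([-5 5 4; 4 -5 5; 1 5 -1]) = 245
det = (+1)·(1)·(245) = 245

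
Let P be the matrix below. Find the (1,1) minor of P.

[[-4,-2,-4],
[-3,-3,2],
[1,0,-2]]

Delete row 1 and column 1; the remaining 2×2 submatrix is [-3 2; 0 -2].
Its determinant is (-3)·(-2) − 2·0 = 6.

6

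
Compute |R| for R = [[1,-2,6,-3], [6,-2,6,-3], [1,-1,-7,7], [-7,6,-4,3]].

-590

Expand along row 1:
  + (1) · M_11   where M_11 = det([-2 6 -3; -1 -7 7; 6 -4 3]) = 118
  − (-2) · M_12   where M_12 = det([6 6 -3; 1 -7 7; -7 -4 3]) = -111
  + (6) · M_13   where M_13 = det([6 -2 -3; 1 -1 7; -7 6 3]) = -163
  − (-3) · M_14   where M_14 = det([6 -2 6; 1 -1 -7; -7 6 -4]) = 164
det = (+1)·(1)·(118) + (-1)·(-2)·(-111) + (+1)·(6)·(-163) + (-1)·(-3)·(164) = -590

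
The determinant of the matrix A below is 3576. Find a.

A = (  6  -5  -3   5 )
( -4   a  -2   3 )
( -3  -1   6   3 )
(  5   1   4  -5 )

a = -8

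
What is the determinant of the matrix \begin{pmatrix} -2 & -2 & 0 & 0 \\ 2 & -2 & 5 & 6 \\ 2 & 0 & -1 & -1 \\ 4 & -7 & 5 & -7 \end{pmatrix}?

Expand along row 1 (it has 2 zeros):
  + (-2) · M_11   where M_11 = det([-2 5 6; 0 -1 -1; -7 5 -7]) = -31
  − (-2) · M_12   where M_12 = det([2 5 6; 2 -1 -1; 4 5 -7]) = 158
det = (+1)·(-2)·(-31) + (-1)·(-2)·(158) = 378

The determinant is 378.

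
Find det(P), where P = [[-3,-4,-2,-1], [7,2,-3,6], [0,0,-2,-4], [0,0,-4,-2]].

P is block upper-triangular with a 2×2 block and a 2×2 block on the diagonal, so its determinant equals the product of the determinants of the diagonal blocks.
det of the 2×2 block = 22
det of the 2×2 block = -12
det = (22)·(-12) = -264

-264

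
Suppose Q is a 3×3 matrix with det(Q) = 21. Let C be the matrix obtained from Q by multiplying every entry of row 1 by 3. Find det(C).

Scaling one row by 3 multiplies the determinant by 3.
det(C) = (3)·(21) = 63

|C| = 63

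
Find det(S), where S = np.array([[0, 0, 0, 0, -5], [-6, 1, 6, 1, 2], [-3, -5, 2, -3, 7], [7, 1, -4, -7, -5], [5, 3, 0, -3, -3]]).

Expand along row 1 (it has 4 zeros):
  + (-5) · M_15   where M_15 = det([-6 1 6 1; -3 -5 2 -3; 7 1 -4 -7; 5 3 0 -3]) = 628
det = (+1)·(-5)·(628) = -3140

|S| = -3140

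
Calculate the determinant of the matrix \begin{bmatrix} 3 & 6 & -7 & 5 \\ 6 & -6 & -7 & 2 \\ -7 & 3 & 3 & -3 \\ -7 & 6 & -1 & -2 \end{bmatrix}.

The determinant is -291.

Expand along row 1:
  + (3) · M_11   where M_11 = det([-6 -7 2; 3 3 -3; 6 -1 -2]) = 96
  − (6) · M_12   where M_12 = det([6 -7 2; -7 3 -3; -7 -1 -2]) = -47
  + (-7) · M_13   where M_13 = det([6 -6 2; -7 3 -3; -7 6 -2]) = -12
  − (5) · M_14   where M_14 = det([6 -6 -7; -7 3 3; -7 6 -1]) = 189
det = (+1)·(3)·(96) + (-1)·(6)·(-47) + (+1)·(-7)·(-12) + (-1)·(5)·(189) = -291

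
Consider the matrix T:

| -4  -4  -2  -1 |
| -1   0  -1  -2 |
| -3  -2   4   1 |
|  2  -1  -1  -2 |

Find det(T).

Expand along row 2 (it has 1 zero):
  − (-1) · M_21   where M_21 = det([-4 -2 -1; -2 4 1; -1 -1 -2]) = 32
  − (-1) · M_23   where M_23 = det([-4 -4 -1; -3 -2 1; 2 -1 -2]) = -11
  + (-2) · M_24   where M_24 = det([-4 -4 -2; -3 -2 4; 2 -1 -1]) = -58
det = (-1)·(-1)·(32) + (-1)·(-1)·(-11) + (+1)·(-2)·(-58) = 137

137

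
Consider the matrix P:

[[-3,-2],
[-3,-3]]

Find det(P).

det(P) = (-3)·(-3) − (-2)·(-3) = 9 − 6 = 3

3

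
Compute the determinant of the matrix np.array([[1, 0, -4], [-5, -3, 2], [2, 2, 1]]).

Expand along column 2:
  + (-3) · |1 -4; 2 1| = (-3)·(1 − (-8)) = -27
  − 2 · |1 -4; -5 2| = −2·(2 − 20) = 36
Sum: (-27) + (36) = 9

9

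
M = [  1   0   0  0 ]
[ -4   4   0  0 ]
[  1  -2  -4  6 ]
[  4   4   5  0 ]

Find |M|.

M is block lower-triangular with a 2×2 block and a 2×2 block on the diagonal, so its determinant equals the product of the determinants of the diagonal blocks.
det of the 2×2 block = 4
det of the 2×2 block = -30
det = (4)·(-30) = -120

-120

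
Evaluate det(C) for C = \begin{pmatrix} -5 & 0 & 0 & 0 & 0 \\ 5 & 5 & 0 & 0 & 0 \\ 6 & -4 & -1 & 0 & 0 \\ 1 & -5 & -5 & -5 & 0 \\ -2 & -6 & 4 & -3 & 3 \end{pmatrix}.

-375

C is lower triangular, so det(C) is the product of the diagonal entries:
det = (-5) · (5) · (-1) · (-5) · (3) = -375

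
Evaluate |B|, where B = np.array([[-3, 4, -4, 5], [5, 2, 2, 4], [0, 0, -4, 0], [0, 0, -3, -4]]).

-416

B is block upper-triangular with a 2×2 block and a 2×2 block on the diagonal, so its determinant equals the product of the determinants of the diagonal blocks.
det of the 2×2 block = -26
det of the 2×2 block = 16
det = (-26)·(16) = -416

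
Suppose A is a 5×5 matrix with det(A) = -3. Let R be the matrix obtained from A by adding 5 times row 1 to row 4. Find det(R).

-3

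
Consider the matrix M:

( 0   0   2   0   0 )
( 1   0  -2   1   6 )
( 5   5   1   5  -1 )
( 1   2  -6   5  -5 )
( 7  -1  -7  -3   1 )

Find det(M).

Expand along row 1 (it has 4 zeros):
  + (2) · M_13   where M_13 = det([1 0 1 6; 5 5 5 -1; 1 2 5 -5; 7 -1 -3 1]) = -874
det = (+1)·(2)·(-874) = -1748

|M| = -1748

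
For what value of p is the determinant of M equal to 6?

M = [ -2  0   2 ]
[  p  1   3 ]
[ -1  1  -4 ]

p = -5

Expanding along the column containing p, det(M) is linear in p: det(M) = (2)·p + (16).
Set (2)·p + (16) = 6  ⇒  (2)·p = -10  ⇒  p = -5.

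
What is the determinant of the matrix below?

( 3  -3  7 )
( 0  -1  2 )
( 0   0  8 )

The matrix is upper triangular, so the determinant is the product of the diagonal entries:
det = (3) · (-1) · (8) = -24

-24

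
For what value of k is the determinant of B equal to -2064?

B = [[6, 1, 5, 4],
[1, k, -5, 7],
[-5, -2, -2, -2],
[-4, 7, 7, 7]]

k = -5

Expanding along the row containing k, det(B) is linear in k: det(B) = (43)·k + (-1849).
Set (43)·k + (-1849) = -2064  ⇒  (43)·k = -215  ⇒  k = -5.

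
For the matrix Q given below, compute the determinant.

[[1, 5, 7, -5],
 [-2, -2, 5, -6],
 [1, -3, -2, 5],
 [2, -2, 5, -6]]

The determinant is -664.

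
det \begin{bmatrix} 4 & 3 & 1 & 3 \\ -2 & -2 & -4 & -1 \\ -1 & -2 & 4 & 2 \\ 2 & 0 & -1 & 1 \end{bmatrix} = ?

The determinant is 79.

Expand along row 4 (it has 1 zero):
  − (2) · M_41   where M_41 = det([3 1 3; -2 -4 -1; -2 4 2]) = -54
  − (-1) · M_43   where M_43 = det([4 3 3; -2 -2 -1; -1 -2 2]) = -3
  + (1) · M_44   where M_44 = det([4 3 1; -2 -2 -4; -1 -2 4]) = -26
det = (-1)·(2)·(-54) + (-1)·(-1)·(-3) + (+1)·(1)·(-26) = 79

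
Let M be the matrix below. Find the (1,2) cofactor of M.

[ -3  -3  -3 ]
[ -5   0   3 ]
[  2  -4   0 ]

Delete row 1 and column 2; the remaining 2×2 submatrix is [-5 3; 2 0].
Its determinant is (-5)·0 − 3·2 = -6.
The cofactor carries sign (−1)^(1+2) = −1, so C_{1,2} = −(-6) = 6.

6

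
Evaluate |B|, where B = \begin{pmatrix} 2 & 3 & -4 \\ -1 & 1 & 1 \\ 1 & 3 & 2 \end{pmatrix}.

23

Expand along row 1:
  + 2 · |1 1; 3 2| = 2·(2 − 3) = -2
  − 3 · |-1 1; 1 2| = −3·(-2 − 1) = 9
  + (-4) · |-1 1; 1 3| = (-4)·(-3 − 1) = 16
Sum: (-2) + (9) + (16) = 23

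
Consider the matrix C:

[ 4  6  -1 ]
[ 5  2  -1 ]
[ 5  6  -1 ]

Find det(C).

det(C) = -4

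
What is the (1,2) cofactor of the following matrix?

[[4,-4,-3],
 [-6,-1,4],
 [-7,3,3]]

The cofactor is -10.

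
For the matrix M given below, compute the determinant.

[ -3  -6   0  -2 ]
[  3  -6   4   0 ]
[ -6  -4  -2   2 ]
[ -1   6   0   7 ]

Expand along column 3 (it has 2 zeros):
  − (4) · M_23   where M_23 = det([-3 -6 -2; -6 -4 2; -1 6 7]) = -40
  + (-2) · M_33   where M_33 = det([-3 -6 -2; 3 -6 0; -1 6 7]) = 228
det = (-1)·(4)·(-40) + (+1)·(-2)·(228) = -296

-296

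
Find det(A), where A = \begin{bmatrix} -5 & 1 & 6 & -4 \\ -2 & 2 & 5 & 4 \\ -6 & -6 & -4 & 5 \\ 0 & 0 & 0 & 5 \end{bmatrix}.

Expand along row 4 (it has 3 zeros):
  + (5) · M_44   where M_44 = det([-5 1 6; -2 2 5; -6 -6 -4]) = -4
det = (+1)·(5)·(-4) = -20

det(A) = -20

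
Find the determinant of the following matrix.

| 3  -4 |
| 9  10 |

66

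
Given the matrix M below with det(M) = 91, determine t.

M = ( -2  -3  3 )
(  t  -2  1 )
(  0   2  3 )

Expanding along the row containing t, det(M) is linear in t: det(M) = (15)·t + (16).
Set (15)·t + (16) = 91  ⇒  (15)·t = 75  ⇒  t = 5.

t = 5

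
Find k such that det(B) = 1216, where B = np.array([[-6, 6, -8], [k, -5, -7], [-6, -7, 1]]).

k = 8

Expanding along the column containing k, det(B) is linear in k: det(B) = (50)·k + (816).
Set (50)·k + (816) = 1216  ⇒  (50)·k = 400  ⇒  k = 8.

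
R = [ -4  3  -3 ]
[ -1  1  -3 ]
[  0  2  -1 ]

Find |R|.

Expand along row 3:
  − 2 · |-4 -3; -1 -3| = −2·(12 − 3) = -18
  + (-1) · |-4 3; -1 1| = (-1)·(-4 − (-3)) = 1
Sum: (-18) + (1) = -17

-17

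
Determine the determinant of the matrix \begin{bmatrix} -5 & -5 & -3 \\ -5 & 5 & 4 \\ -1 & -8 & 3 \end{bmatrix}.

The determinant is -425.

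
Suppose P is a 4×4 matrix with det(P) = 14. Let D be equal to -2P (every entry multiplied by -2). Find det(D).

det(D) = 224

For a 4×4 matrix, det(-2P) = (-2)^4·det(P) = 16·det(P).
det(D) = (16)·(14) = 224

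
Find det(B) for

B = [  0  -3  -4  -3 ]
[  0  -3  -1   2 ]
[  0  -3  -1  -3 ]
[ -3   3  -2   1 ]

Expand along column 1 (it has 3 zeros):
  − (-3) · M_41   where M_41 = det([-3 -4 -3; -3 -1 2; -3 -1 -3]) = 45
det = (-1)·(-3)·(45) = 135

det(B) = 135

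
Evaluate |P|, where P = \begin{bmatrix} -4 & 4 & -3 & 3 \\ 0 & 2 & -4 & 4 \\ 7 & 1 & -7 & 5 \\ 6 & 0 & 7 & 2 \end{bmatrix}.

Expand along row 2 (it has 1 zero):
  + (2) · M_22   where M_22 = det([-4 -3 3; 7 -7 5; 6 7 2]) = 421
  − (-4) · M_23   where M_23 = det([-4 4 3; 7 1 5; 6 0 2]) = 38
  + (4) · M_24   where M_24 = det([-4 4 -3; 7 1 -7; 6 0 7]) = -374
det = (+1)·(2)·(421) + (-1)·(-4)·(38) + (+1)·(4)·(-374) = -502

-502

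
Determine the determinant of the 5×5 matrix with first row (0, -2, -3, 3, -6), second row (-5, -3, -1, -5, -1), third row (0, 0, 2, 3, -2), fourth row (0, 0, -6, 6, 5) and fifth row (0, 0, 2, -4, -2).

The matrix is block upper-triangular with a 2×2 block and a 3×3 block on the diagonal, so its determinant equals the product of the determinants of the diagonal blocks.
det of the 2×2 block = -10
det of the 3×3 block = -14
det = (-10)·(-14) = 140

140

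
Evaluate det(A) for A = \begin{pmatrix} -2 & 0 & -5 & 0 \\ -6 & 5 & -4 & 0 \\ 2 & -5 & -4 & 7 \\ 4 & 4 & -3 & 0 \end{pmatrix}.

-1526

Expand along column 4 (it has 3 zeros):
  − (7) · M_34   where M_34 = det([-2 0 -5; -6 5 -4; 4 4 -3]) = 218
det = (-1)·(7)·(218) = -1526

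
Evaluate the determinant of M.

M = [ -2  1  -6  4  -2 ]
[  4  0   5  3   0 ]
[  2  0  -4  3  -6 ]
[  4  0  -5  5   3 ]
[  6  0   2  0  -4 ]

Expand along column 2 (it has 4 zeros):
  − (1) · M_12   where M_12 = det([4 5 3 0; 2 -4 3 -6; 4 -5 5 3; 6 2 0 -4]) = -1826
det = (-1)·(1)·(-1826) = 1826

1826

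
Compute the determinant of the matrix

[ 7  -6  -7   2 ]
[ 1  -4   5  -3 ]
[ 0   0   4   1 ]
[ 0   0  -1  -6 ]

506

The matrix is block upper-triangular with a 2×2 block and a 2×2 block on the diagonal, so its determinant equals the product of the determinants of the diagonal blocks.
det of the 2×2 block = -22
det of the 2×2 block = -23
det = (-22)·(-23) = 506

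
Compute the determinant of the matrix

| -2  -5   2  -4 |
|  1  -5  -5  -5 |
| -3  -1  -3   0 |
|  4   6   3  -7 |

The determinant is 1609.

Expand along row 3 (it has 1 zero):
  + (-3) · M_31   where M_31 = det([-5 2 -4; -5 -5 -5; 6 3 -7]) = -440
  − (-1) · M_32   where M_32 = det([-2 2 -4; 1 -5 -5; 4 3 -7]) = -218
  + (-3) · M_33   where M_33 = det([-2 -5 -4; 1 -5 -5; 4 6 -7]) = -169
det = (+1)·(-3)·(-440) + (-1)·(-1)·(-218) + (+1)·(-3)·(-169) = 1609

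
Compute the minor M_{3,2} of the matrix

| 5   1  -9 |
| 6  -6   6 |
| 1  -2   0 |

84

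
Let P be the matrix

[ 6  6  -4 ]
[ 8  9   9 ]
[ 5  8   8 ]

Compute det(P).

-190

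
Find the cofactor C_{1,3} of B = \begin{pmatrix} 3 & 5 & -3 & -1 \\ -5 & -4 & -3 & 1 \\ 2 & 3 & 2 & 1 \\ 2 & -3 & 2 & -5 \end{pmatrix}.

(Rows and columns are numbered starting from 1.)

Delete row 1 and column 3; the remaining 3×3 submatrix is [-5 -4 1; 2 3 1; 2 -3 -5].
Its determinant is 0.
The cofactor carries sign (−1)^(1+3) = +1, so C_{1,3} = +(0) = 0.

The cofactor is 0.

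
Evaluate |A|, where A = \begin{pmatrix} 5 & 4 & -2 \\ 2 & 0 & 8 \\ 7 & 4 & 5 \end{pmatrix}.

|A| = 8

Expand along column 2:
  − 4 · |2 8; 7 5| = −4·(10 − 56) = 184
  − 4 · |5 -2; 2 8| = −4·(40 − (-4)) = -176
Sum: (184) + (-176) = 8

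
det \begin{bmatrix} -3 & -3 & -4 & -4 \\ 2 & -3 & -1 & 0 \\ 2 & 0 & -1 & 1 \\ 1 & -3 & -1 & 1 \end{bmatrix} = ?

-54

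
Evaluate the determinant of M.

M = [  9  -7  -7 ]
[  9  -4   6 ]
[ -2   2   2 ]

Expand along column 1:
  + 9 · |-4 6; 2 2| = 9·(-8 − 12) = -180
  − 9 · |-7 -7; 2 2| = −9·(-14 − (-14)) = 0
  + (-2) · |-7 -7; -4 6| = (-2)·(-42 − 28) = 140
Sum: (-180) + (0) + (140) = -40

-40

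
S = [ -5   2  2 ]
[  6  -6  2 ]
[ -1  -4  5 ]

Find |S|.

Expand along row 1:
  + (-5) · |-6 2; -4 5| = (-5)·(-30 − (-8)) = 110
  − 2 · |6 2; -1 5| = −2·(30 − (-2)) = -64
  + 2 · |6 -6; -1 -4| = 2·(-24 − 6) = -60
Sum: (110) + (-64) + (-60) = -14

-14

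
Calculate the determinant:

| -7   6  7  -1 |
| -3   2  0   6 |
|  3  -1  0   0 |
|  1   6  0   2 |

756

Expand along column 3 (it has 3 zeros):
  + (7) · M_13   where M_13 = det([-3 2 6; 3 -1 0; 1 6 2]) = 108
det = (+1)·(7)·(108) = 756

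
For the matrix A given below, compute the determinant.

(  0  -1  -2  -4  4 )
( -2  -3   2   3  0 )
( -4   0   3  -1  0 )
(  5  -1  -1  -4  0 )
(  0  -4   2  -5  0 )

Expand along column 5 (it has 4 zeros):
  + (4) · M_15   where M_15 = det([-2 -3 2 3; -4 0 3 -1; 5 -1 -1 -4; 0 -4 2 -5]) = 197
det = (+1)·(4)·(197) = 788

788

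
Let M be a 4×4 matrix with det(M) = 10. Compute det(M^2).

The determinant is 100.

det(M^2) = (det M)^2 = (10)^2 = 100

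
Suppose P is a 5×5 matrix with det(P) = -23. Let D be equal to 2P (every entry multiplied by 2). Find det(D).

For a 5×5 matrix, det(2P) = 2^5·det(P) = 32·det(P).
det(D) = (32)·(-23) = -736

det(D) = -736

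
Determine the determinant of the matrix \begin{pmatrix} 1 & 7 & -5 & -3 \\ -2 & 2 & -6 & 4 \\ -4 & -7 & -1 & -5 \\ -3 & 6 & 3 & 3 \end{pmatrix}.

3450

Expand along row 1:
  + (1) · M_11   where M_11 = det([2 -6 4; -7 -1 -5; 6 3 3]) = 18
  − (7) · M_12   where M_12 = det([-2 -6 4; -4 -1 -5; -3 3 3]) = -246
  + (-5) · M_13   where M_13 = det([-2 2 4; -4 -7 -5; -3 6 3]) = -144
  − (-3) · M_14   where M_14 = det([-2 2 -6; -4 -7 -1; -3 6 3]) = 330
det = (+1)·(1)·(18) + (-1)·(7)·(-246) + (+1)·(-5)·(-144) + (-1)·(-3)·(330) = 3450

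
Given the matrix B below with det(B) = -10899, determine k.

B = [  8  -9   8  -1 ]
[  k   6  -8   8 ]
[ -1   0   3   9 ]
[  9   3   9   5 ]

1

Expanding along the column containing k, det(B) is linear in k: det(B) = (-819)·k + (-10080).
Set (-819)·k + (-10080) = -10899  ⇒  (-819)·k = -819  ⇒  k = 1.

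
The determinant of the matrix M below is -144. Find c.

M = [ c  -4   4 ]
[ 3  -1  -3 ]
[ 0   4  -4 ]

Expanding along the column containing c, det(M) is linear in c: det(M) = (16)·c + (0).
Set (16)·c + (0) = -144  ⇒  (16)·c = -144  ⇒  c = -9.

c = -9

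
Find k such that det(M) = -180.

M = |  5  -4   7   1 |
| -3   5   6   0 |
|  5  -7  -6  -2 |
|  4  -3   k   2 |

k = 1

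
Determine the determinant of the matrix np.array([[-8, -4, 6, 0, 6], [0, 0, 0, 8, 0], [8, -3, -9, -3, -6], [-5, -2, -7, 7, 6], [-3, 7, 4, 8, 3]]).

The determinant is -1776.

Expand along row 2 (it has 4 zeros):
  + (8) · M_24   where M_24 = det([-8 -4 6 6; 8 -3 -9 -6; -5 -2 -7 6; -3 7 4 3]) = -222
det = (+1)·(8)·(-222) = -1776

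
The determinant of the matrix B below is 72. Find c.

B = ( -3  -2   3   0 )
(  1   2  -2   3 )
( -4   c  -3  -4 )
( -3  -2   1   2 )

c = -4

Expanding along the row containing c, det(B) is linear in c: det(B) = (12)·c + (120).
Set (12)·c + (120) = 72  ⇒  (12)·c = -48  ⇒  c = -4.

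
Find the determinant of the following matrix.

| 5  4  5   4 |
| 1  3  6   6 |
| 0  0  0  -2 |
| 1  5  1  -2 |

-210

Expand along row 3 (it has 3 zeros):
  − (-2) · M_34   where M_34 = det([5 4 5; 1 3 6; 1 5 1]) = -105
det = (-1)·(-2)·(-105) = -210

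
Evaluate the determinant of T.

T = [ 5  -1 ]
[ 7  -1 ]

det(T) = 5·(-1) − (-1)·7 = -5 − (-7) = 2

2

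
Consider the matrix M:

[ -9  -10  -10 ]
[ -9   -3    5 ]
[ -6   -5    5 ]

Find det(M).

Expand along column 1:
  + (-9) · |-3 5; -5 5| = (-9)·(-15 − (-25)) = -90
  − (-9) · |-10 -10; -5 5| = −(-9)·(-50 − 50) = -900
  + (-6) · |-10 -10; -3 5| = (-6)·(-50 − 30) = 480
Sum: (-90) + (-900) + (480) = -510

|M| = -510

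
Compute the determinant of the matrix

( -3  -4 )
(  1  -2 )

The determinant is 10.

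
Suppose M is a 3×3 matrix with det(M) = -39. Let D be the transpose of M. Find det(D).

det(Mᵀ) = det(M).
det(D) = (1)·(-39) = -39

-39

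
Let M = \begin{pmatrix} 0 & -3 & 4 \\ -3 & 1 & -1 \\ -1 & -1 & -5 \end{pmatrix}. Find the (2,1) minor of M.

19

Delete row 2 and column 1; the remaining 2×2 submatrix is [-3 4; -1 -5].
Its determinant is (-3)·(-5) − 4·(-1) = 19.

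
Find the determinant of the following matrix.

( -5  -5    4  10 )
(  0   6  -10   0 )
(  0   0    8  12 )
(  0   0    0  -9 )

The matrix is upper triangular, so the determinant is the product of the diagonal entries:
det = (-5) · (6) · (8) · (-9) = 2160

The determinant is 2160.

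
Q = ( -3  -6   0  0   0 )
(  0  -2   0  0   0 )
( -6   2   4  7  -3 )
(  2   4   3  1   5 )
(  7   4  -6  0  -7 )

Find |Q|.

det(Q) = -654

Q is block lower-triangular with a 2×2 block and a 3×3 block on the diagonal, so its determinant equals the product of the determinants of the diagonal blocks.
det of the 2×2 block = 6
det of the 3×3 block = -109
det = (6)·(-109) = -654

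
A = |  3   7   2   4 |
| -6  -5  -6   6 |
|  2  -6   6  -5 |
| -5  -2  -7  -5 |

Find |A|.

Expand along row 1:
  + (3) · M_11   where M_11 = det([-5 -6 6; -6 6 -5; -2 -7 -5]) = 769
  − (7) · M_12   where M_12 = det([-6 -6 6; 2 6 -5; -5 -7 -5]) = 276
  + (2) · M_13   where M_13 = det([-6 -5 6; 2 -6 -5; -5 -2 -5]) = -499
  − (4) · M_14   where M_14 = det([-6 -5 -6; 2 -6 6; -5 -2 -7]) = -40
det = (+1)·(3)·(769) + (-1)·(7)·(276) + (+1)·(2)·(-499) + (-1)·(4)·(-40) = -463

The determinant is -463.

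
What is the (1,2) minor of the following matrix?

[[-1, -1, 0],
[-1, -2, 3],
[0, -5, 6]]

Delete row 1 and column 2; the remaining 2×2 submatrix is [-1 3; 0 6].
Its determinant is (-1)·6 − 3·0 = -6.

-6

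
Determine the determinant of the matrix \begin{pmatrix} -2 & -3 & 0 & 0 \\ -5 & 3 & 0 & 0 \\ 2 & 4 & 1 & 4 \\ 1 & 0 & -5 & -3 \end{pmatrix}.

The determinant is -357.

The matrix is block lower-triangular with a 2×2 block and a 2×2 block on the diagonal, so its determinant equals the product of the determinants of the diagonal blocks.
det of the 2×2 block = -21
det of the 2×2 block = 17
det = (-21)·(17) = -357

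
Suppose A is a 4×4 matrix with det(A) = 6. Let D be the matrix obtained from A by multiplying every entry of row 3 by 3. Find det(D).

|D| = 18

Scaling one row by 3 multiplies the determinant by 3.
det(D) = (3)·(6) = 18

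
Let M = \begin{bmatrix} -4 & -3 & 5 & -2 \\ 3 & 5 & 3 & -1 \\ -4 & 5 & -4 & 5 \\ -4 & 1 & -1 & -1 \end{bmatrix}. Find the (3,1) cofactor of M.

Delete row 3 and column 1; the remaining 3×3 submatrix is [-3 5 -2; 5 3 -1; 1 -1 -1].
Its determinant is 48.
The cofactor carries sign (−1)^(3+1) = +1, so C_{3,1} = +(48) = 48.

The cofactor is 48.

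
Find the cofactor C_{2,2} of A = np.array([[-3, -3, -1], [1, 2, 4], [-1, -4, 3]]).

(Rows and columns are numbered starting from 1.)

Delete row 2 and column 2; the remaining 2×2 submatrix is [-3 -1; -1 3].
Its determinant is (-3)·3 − (-1)·(-1) = -10.
The cofactor carries sign (−1)^(2+2) = +1, so C_{2,2} = +(-10) = -10.

-10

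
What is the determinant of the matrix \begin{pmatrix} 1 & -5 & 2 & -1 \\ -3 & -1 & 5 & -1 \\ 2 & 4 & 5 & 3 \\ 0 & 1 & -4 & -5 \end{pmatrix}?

Expand along row 4 (it has 1 zero):
  + (1) · M_42   where M_42 = det([1 2 -1; -3 5 -1; 2 5 3]) = 59
  − (-4) · M_43   where M_43 = det([1 -5 -1; -3 -1 -1; 2 4 3]) = -24
  + (-5) · M_44   where M_44 = det([1 -5 2; -3 -1 5; 2 4 5]) = -170
det = (+1)·(1)·(59) + (-1)·(-4)·(-24) + (+1)·(-5)·(-170) = 813

813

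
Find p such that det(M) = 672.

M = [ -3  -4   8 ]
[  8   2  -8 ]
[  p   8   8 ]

p = 9

Expanding along the row containing p, det(M) is linear in p: det(M) = (16)·p + (528).
Set (16)·p + (528) = 672  ⇒  (16)·p = 144  ⇒  p = 9.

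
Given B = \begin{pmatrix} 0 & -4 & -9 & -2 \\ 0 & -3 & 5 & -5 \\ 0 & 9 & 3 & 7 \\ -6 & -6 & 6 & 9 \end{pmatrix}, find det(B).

Expand along column 1 (it has 3 zeros):
  − (-6) · M_41   where M_41 = det([-4 -9 -2; -3 5 -5; 9 3 7]) = 124
det = (-1)·(-6)·(124) = 744

|B| = 744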